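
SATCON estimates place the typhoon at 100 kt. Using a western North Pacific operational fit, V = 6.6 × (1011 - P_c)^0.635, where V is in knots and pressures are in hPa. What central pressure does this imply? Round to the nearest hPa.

939 hPa

ΔP = (V / 6.6)^(1/0.635) = (100/6.6)^1.575.
100/6.6 = 15.152; 15.152^1.575 ≈ 72.27 hPa.
P_c = 1011 − 72.27 = 938.73 ≈ 939 hPa.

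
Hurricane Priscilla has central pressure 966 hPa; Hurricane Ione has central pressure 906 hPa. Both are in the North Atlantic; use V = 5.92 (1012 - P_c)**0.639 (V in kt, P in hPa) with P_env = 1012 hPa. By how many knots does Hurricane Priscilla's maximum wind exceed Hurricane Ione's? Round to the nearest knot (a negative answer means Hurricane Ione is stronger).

-48 kt

Hurricane Priscilla: ΔP = 46; V ≈ 5.92 × 46^0.639 ≈ 68.36 kt.
Hurricane Ione: ΔP = 106; V ≈ 5.92 × 106^0.639 ≈ 116.54 kt.
Difference ≈ 68.36 − 116.54 = -48.18 → -48 kt.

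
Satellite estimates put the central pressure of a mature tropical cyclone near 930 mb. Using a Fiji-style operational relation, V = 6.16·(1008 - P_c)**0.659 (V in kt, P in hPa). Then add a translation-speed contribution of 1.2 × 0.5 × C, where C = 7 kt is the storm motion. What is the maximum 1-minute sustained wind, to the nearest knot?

113 kt

ΔP = 1008 − 930 = 78 mb.
78^0.659 ≈ 17.656.
V ≈ 6.16 × 17.656 ≈ 108.8 kt.
Translation term: 1.2 × 0.5 × 7 = 4.2 kt.
Corrected V ≈ 113 kt → 113 kt.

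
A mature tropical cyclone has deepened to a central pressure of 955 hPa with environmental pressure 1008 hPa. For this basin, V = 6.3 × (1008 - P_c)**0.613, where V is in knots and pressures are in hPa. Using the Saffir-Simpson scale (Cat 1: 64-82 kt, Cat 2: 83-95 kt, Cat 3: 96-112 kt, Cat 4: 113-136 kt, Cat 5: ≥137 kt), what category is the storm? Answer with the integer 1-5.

1

ΔP = 1008 − 955 = 53 hPa.
V ≈ 6.3 × 53^0.613 = 6.3 × 11.40 ≈ 72 kt.
72 kt falls in the Category 1 band.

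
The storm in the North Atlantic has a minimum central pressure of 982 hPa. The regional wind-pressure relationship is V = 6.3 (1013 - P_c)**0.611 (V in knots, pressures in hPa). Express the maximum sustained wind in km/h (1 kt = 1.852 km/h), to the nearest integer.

95 km/h

ΔP = 1013 − 982 = 31 hPa.
V ≈ 6.3 × 31^0.611 = 6.3 × 8.151 ≈ 51.353 kt.
51.353 × 1.852 ≈ 95.11 km/h → 95 km/h.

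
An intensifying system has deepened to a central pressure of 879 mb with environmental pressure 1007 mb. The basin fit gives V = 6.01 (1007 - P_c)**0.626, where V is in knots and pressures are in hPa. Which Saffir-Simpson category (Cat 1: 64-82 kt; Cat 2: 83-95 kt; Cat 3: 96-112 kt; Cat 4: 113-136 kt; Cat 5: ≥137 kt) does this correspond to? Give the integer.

ΔP = 1007 − 879 = 128 mb.
V ≈ 6.01 × 128^0.626 = 6.01 × 20.85 ≈ 125 kt.
125 kt falls in the Category 4 band.

4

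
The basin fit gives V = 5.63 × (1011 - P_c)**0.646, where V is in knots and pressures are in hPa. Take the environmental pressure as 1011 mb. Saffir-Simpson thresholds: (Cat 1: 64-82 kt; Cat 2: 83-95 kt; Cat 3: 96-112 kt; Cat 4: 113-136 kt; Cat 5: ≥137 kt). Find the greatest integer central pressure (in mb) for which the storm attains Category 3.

930 mb

Category 3 begins at V = 96 kt.
Required ΔP = (96/5.63)^(1/0.646) = 17.052^1.548 ≈ 80.68 mb.
P_c ≤ 1011 − 80.68 = 930.32, so the highest integer P_c is 930 mb.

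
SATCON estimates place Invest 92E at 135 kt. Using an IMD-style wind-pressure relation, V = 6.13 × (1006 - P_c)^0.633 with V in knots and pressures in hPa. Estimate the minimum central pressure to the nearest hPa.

874 hPa

ΔP = (V / 6.13)^(1/0.633) = (135/6.13)^1.580.
135/6.13 = 22.023; 22.023^1.580 ≈ 132.26 hPa.
P_c = 1006 − 132.26 = 873.74 ≈ 874 hPa.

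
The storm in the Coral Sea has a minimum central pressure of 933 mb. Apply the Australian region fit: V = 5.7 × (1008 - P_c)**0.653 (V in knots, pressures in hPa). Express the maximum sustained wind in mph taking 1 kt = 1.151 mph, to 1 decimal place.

ΔP = 1008 − 933 = 75 mb.
V ≈ 5.7 × 75^0.653 = 5.7 × 16.765 ≈ 95.563 kt.
95.563 × 1.151 ≈ 109.99 mph → 110.0 mph.

110.0 mph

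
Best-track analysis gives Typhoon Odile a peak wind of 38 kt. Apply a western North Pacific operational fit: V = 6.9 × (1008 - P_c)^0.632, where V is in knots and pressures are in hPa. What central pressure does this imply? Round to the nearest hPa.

ΔP = (V / 6.9)^(1/0.632) = (38/6.9)^1.582.
38/6.9 = 5.507; 5.507^1.582 ≈ 14.87 hPa.
P_c = 1008 − 14.87 = 993.13 ≈ 993 hPa.

993 hPa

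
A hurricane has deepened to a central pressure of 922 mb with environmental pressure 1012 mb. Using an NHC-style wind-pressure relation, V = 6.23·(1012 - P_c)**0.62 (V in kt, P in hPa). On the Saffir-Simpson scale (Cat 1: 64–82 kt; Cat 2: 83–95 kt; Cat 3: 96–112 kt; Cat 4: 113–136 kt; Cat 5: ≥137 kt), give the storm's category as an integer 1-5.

ΔP = 1012 − 922 = 90 mb.
V ≈ 6.23 × 90^0.62 = 6.23 × 16.28 ≈ 101 kt.
101 kt falls in the Category 3 band.

3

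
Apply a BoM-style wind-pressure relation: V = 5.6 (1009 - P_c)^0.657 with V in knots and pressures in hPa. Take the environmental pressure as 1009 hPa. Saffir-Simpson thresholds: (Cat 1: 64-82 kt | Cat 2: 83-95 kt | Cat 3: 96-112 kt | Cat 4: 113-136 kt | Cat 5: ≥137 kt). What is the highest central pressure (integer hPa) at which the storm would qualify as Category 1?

968 hPa

Category 1 begins at V = 64 kt.
Required ΔP = (64/5.6)^(1/0.657) = 11.429^1.522 ≈ 40.77 hPa.
P_c ≤ 1009 − 40.77 = 968.23, so the highest integer P_c is 968 hPa.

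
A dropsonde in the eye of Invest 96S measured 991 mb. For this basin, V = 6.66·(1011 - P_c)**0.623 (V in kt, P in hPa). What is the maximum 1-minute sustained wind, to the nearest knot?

43 kt

ΔP = 1011 − 991 = 20 mb.
20^0.623 ≈ 6.465.
V ≈ 6.66 × 6.465 ≈ 43.1 kt.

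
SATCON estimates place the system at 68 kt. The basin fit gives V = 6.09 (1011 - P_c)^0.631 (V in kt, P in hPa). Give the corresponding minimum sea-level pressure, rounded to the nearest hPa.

965 hPa

ΔP = (V / 6.09)^(1/0.631) = (68/6.09)^1.585.
68/6.09 = 11.166; 11.166^1.585 ≈ 45.78 hPa.
P_c = 1011 − 45.78 = 965.22 ≈ 965 hPa.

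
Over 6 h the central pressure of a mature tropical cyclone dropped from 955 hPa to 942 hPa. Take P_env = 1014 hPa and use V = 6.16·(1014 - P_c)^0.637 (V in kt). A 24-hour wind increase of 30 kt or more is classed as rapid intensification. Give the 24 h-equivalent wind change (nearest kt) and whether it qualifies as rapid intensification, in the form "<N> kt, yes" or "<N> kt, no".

V₁: ΔP = 59, V ≈ 6.16 × 59^0.637 ≈ 82.72 kt.
V₂: ΔP = 72, V ≈ 6.16 × 72^0.637 ≈ 93.91 kt.
ΔV over 6 h = 11.19 kt → 24 h equivalent = 11.19 × 24/6 ≈ 44.76 kt.
45 kt ≥ 30 kt ⇒ rapid intensification.

45 kt, yes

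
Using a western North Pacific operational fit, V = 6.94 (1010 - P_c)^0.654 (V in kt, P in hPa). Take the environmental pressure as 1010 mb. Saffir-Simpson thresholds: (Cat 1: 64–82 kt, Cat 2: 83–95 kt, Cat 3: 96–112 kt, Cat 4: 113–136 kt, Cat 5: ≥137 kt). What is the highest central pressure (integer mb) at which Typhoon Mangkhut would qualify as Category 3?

Category 3 begins at V = 96 kt.
Required ΔP = (96/6.94)^(1/0.654) = 13.833^1.529 ≈ 55.53 mb.
P_c ≤ 1010 − 55.53 = 954.47, so the highest integer P_c is 954 mb.

954 mb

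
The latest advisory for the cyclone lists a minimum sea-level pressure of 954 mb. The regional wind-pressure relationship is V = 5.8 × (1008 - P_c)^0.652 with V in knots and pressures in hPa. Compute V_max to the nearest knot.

78 kt

ΔP = 1008 − 954 = 54 mb.
54^0.652 ≈ 13.475.
V ≈ 5.8 × 13.475 ≈ 78.2 kt.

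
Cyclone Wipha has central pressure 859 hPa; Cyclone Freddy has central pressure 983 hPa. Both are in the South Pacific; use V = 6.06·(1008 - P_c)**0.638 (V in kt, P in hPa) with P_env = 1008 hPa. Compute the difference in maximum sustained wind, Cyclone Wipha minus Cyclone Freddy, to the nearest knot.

Cyclone Wipha: ΔP = 149; V ≈ 6.06 × 149^0.638 ≈ 147.56 kt.
Cyclone Freddy: ΔP = 25; V ≈ 6.06 × 25^0.638 ≈ 47.25 kt.
Difference ≈ 147.56 − 47.25 = 100.31 → 100 kt.

100 kt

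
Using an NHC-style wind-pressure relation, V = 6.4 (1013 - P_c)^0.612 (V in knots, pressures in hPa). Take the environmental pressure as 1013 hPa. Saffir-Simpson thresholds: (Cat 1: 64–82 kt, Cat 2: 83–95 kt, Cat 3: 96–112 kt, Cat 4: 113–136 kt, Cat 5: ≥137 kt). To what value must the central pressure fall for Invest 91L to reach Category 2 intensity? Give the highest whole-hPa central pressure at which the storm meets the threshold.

Category 2 begins at V = 83 kt.
Required ΔP = (83/6.4)^(1/0.612) = 12.969^1.634 ≈ 65.84 hPa.
P_c ≤ 1013 − 65.84 = 947.16, so the highest integer P_c is 947 hPa.

947 hPa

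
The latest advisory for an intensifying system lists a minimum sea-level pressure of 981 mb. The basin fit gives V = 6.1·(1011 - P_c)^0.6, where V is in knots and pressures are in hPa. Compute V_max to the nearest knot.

47 kt

ΔP = 1011 − 981 = 30 mb.
30^0.6 ≈ 7.696.
V ≈ 6.1 × 7.696 ≈ 46.9 kt.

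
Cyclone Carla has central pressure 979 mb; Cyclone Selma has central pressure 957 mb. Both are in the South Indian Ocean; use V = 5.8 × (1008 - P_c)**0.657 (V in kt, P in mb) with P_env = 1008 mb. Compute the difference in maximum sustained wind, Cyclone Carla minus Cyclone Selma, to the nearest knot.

Cyclone Carla: ΔP = 29; V ≈ 5.8 × 29^0.657 ≈ 52.99 kt.
Cyclone Selma: ΔP = 51; V ≈ 5.8 × 51^0.657 ≈ 76.79 kt.
Difference ≈ 52.99 − 76.79 = -23.80 → -24 kt.

-24 kt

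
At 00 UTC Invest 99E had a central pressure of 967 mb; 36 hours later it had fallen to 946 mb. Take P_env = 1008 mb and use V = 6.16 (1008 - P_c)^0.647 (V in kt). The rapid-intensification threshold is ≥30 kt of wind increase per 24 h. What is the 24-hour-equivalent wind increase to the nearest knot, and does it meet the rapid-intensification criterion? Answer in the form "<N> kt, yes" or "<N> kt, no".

V₁: ΔP = 41, V ≈ 6.16 × 41^0.647 ≈ 68.09 kt.
V₂: ΔP = 62, V ≈ 6.16 × 62^0.647 ≈ 88.97 kt.
ΔV over 36 h = 20.88 kt → 24 h equivalent = 20.88 × 24/36 ≈ 13.92 kt.
14 kt < 30 kt ⇒ not rapid intensification.

14 kt, no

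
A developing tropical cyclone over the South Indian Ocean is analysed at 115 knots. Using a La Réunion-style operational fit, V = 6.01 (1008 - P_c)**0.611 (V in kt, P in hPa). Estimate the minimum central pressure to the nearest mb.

ΔP = (V / 6.01)^(1/0.611) = (115/6.01)^1.637.
115/6.01 = 19.135; 19.135^1.637 ≈ 125.29 mb.
P_c = 1008 − 125.29 = 882.71 ≈ 883 mb.

883 mb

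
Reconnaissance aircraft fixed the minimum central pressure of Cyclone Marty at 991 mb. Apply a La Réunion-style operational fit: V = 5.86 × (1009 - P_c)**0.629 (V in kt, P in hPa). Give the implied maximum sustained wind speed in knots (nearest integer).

36 kt

ΔP = 1009 − 991 = 18 mb.
18^0.629 ≈ 6.160.
V ≈ 5.86 × 6.160 ≈ 36.1 kt.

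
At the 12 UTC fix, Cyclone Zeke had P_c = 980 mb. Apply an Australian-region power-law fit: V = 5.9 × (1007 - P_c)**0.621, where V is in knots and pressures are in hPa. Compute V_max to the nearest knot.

46 kt

ΔP = 1007 − 980 = 27 mb.
27^0.621 ≈ 7.742.
V ≈ 5.9 × 7.742 ≈ 45.7 kt.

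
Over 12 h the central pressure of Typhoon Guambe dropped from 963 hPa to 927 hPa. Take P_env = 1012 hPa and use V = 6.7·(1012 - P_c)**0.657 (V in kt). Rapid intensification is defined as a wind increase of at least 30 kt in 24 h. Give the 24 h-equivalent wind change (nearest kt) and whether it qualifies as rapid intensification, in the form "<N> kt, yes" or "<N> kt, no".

V₁: ΔP = 49, V ≈ 6.7 × 49^0.657 ≈ 86.40 kt.
V₂: ΔP = 85, V ≈ 6.7 × 85^0.657 ≈ 124.08 kt.
ΔV over 12 h = 37.68 kt → 24 h equivalent = 37.68 × 24/12 ≈ 75.36 kt.
75 kt ≥ 30 kt ⇒ rapid intensification.

75 kt, yes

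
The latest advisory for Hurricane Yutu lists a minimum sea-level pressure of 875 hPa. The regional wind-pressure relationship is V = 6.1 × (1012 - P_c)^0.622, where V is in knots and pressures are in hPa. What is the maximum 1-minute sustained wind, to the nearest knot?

ΔP = 1012 − 875 = 137 hPa.
137^0.622 ≈ 21.332.
V ≈ 6.1 × 21.332 ≈ 130.1 kt.

130 kt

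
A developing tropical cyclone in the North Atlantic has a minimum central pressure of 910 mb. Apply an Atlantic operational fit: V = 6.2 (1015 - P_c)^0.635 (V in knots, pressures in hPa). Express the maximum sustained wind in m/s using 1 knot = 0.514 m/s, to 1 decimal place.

61.2 m/s

ΔP = 1015 − 910 = 105 mb.
V ≈ 6.2 × 105^0.635 = 6.2 × 19.207 ≈ 119.082 kt.
119.082 × 0.514 ≈ 61.21 m/s → 61.2 m/s.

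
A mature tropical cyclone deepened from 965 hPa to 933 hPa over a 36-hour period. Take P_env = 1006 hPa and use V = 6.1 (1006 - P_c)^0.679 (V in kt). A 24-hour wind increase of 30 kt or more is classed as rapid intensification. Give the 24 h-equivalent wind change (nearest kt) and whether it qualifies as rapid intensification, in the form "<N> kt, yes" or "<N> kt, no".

V₁: ΔP = 41, V ≈ 6.1 × 41^0.679 ≈ 75.93 kt.
V₂: ΔP = 73, V ≈ 6.1 × 73^0.679 ≈ 112.34 kt.
ΔV over 36 h = 36.41 kt → 24 h equivalent = 36.41 × 24/36 ≈ 24.27 kt.
24 kt < 30 kt ⇒ not rapid intensification.

24 kt, no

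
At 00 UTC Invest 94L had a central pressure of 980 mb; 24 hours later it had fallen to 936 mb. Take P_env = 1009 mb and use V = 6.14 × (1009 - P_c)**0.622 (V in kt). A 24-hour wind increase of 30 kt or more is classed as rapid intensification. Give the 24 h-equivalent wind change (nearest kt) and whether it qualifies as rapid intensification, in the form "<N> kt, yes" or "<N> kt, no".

39 kt, yes

V₁: ΔP = 29, V ≈ 6.14 × 29^0.622 ≈ 49.86 kt.
V₂: ΔP = 73, V ≈ 6.14 × 73^0.622 ≈ 88.54 kt.
ΔV over 24 h = 38.68 kt → 24 h equivalent = 38.68 × 24/24 ≈ 38.68 kt.
39 kt ≥ 30 kt ⇒ rapid intensification.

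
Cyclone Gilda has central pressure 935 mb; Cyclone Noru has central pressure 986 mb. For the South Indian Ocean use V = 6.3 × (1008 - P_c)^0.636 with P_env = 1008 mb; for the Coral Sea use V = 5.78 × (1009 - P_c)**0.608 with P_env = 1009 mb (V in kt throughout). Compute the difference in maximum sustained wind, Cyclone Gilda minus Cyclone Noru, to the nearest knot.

Cyclone Gilda: ΔP = 73; V ≈ 6.3 × 73^0.636 ≈ 96.47 kt.
Cyclone Noru: ΔP = 23; V ≈ 5.78 × 23^0.608 ≈ 38.89 kt.
Difference ≈ 96.47 − 38.89 = 57.58 → 58 kt.

58 kt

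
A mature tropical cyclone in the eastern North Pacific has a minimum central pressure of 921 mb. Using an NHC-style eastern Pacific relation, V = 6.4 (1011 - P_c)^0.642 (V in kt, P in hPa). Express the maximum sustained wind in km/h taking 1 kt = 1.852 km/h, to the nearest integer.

ΔP = 1011 − 921 = 90 mb.
V ≈ 6.4 × 90^0.642 = 6.4 × 17.973 ≈ 115.028 kt.
115.028 × 1.852 ≈ 213.03 km/h → 213 km/h.

213 km/h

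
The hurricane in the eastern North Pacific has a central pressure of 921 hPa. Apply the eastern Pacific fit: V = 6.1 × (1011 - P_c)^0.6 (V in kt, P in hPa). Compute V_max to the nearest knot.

91 kt

ΔP = 1011 − 921 = 90 hPa.
90^0.6 ≈ 14.878.
V ≈ 6.1 × 14.878 ≈ 90.8 kt.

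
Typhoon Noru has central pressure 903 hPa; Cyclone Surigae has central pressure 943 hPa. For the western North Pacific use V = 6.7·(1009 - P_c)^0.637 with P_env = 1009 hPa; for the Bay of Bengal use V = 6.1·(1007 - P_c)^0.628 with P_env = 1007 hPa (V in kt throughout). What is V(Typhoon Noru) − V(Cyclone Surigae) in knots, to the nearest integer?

Typhoon Noru: ΔP = 106; V ≈ 6.7 × 106^0.637 ≈ 130.68 kt.
Cyclone Surigae: ΔP = 64; V ≈ 6.1 × 64^0.628 ≈ 83.10 kt.
Difference ≈ 130.68 − 83.10 = 47.58 → 48 kt.

48 kt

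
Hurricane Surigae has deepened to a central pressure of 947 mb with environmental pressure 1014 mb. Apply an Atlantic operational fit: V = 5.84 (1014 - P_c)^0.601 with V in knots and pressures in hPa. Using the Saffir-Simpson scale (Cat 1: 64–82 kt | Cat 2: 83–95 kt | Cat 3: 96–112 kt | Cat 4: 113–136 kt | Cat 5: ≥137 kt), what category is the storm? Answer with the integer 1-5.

1

ΔP = 1014 − 947 = 67 mb.
V ≈ 5.84 × 67^0.601 = 5.84 × 12.52 ≈ 73 kt.
73 kt falls in the Category 1 band.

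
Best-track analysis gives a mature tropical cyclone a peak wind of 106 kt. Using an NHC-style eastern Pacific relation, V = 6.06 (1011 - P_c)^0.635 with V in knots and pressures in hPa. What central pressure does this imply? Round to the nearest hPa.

ΔP = (V / 6.06)^(1/0.635) = (106/6.06)^1.575.
106/6.06 = 17.492; 17.492^1.575 ≈ 90.62 hPa.
P_c = 1011 − 90.62 = 920.38 ≈ 920 hPa.

920 hPa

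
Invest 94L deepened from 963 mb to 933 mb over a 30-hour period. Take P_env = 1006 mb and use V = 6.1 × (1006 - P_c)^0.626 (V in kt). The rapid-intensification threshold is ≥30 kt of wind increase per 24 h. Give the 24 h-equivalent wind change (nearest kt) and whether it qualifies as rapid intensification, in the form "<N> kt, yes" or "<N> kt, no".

V₁: ΔP = 43, V ≈ 6.1 × 43^0.626 ≈ 64.25 kt.
V₂: ΔP = 73, V ≈ 6.1 × 73^0.626 ≈ 89.49 kt.
ΔV over 30 h = 25.24 kt → 24 h equivalent = 25.24 × 24/30 ≈ 20.19 kt.
20 kt < 30 kt ⇒ not rapid intensification.

20 kt, no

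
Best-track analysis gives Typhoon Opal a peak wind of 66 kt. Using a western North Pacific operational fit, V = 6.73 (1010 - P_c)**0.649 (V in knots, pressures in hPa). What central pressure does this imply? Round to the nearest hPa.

ΔP = (V / 6.73)^(1/0.649) = (66/6.73)^1.541.
66/6.73 = 9.807; 9.807^1.541 ≈ 33.71 hPa.
P_c = 1010 − 33.71 = 976.29 ≈ 976 hPa.

976 hPa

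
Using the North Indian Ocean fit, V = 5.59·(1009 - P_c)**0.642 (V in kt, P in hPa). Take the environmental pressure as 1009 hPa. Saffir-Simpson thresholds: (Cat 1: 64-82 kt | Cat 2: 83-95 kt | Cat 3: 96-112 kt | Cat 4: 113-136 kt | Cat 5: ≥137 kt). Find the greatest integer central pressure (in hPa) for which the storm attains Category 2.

Category 2 begins at V = 83 kt.
Required ΔP = (83/5.59)^(1/0.642) = 14.848^1.558 ≈ 66.84 hPa.
P_c ≤ 1009 − 66.84 = 942.16, so the highest integer P_c is 942 hPa.

942 hPa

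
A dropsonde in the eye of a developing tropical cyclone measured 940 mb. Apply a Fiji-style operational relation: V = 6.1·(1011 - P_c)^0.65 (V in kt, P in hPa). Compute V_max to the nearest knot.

ΔP = 1011 − 940 = 71 mb.
71^0.65 ≈ 15.970.
V ≈ 6.1 × 15.970 ≈ 97.4 kt.

97 kt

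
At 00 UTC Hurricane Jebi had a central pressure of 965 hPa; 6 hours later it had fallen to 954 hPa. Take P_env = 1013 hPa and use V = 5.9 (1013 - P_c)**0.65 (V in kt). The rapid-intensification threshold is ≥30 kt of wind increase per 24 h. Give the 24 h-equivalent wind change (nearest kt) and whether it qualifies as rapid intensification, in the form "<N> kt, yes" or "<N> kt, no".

V₁: ΔP = 48, V ≈ 5.9 × 48^0.65 ≈ 73.06 kt.
V₂: ΔP = 59, V ≈ 5.9 × 59^0.65 ≈ 83.54 kt.
ΔV over 6 h = 10.48 kt → 24 h equivalent = 10.48 × 24/6 ≈ 41.92 kt.
42 kt ≥ 30 kt ⇒ rapid intensification.

42 kt, yes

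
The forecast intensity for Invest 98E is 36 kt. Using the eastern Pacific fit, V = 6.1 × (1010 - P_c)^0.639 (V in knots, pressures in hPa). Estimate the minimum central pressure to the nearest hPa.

ΔP = (V / 6.1)^(1/0.639) = (36/6.1)^1.565.
36/6.1 = 5.902; 5.902^1.565 ≈ 16.09 hPa.
P_c = 1010 − 16.09 = 993.91 ≈ 994 hPa.

994 hPa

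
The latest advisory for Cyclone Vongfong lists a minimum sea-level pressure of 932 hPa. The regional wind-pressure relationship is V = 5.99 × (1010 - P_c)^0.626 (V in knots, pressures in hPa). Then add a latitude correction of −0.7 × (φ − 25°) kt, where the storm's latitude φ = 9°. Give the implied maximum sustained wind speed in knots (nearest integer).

103 kt

ΔP = 1010 − 932 = 78 hPa.
78^0.626 ≈ 15.292.
V ≈ 5.99 × 15.292 ≈ 91.6 kt.
Latitude correction: −0.7 × (9 − 25) = 11.2 kt.
Corrected V ≈ 102.8 kt → 103 kt.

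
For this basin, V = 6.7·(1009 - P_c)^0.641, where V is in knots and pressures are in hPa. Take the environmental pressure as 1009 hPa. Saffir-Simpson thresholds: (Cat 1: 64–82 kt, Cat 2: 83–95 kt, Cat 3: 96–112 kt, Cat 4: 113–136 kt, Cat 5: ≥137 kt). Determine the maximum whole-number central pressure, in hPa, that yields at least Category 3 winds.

Category 3 begins at V = 96 kt.
Required ΔP = (96/6.7)^(1/0.641) = 14.328^1.560 ≈ 63.64 hPa.
P_c ≤ 1009 − 63.64 = 945.36, so the highest integer P_c is 945 hPa.

945 hPa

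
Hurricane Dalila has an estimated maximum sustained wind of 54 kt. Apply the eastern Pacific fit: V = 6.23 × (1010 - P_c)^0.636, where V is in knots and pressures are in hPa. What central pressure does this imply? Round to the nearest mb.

980 mb

ΔP = (V / 6.23)^(1/0.636) = (54/6.23)^1.572.
54/6.23 = 8.668; 8.668^1.572 ≈ 29.83 mb.
P_c = 1010 − 29.83 = 980.17 ≈ 980 mb.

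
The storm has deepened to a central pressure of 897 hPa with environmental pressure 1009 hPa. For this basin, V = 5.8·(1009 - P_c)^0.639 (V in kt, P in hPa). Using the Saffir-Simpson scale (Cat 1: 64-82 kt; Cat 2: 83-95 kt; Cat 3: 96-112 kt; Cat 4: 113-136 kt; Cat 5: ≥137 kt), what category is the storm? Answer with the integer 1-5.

ΔP = 1009 − 897 = 112 hPa.
V ≈ 5.8 × 112^0.639 = 5.8 × 20.39 ≈ 118 kt.
118 kt falls in the Category 4 band.

4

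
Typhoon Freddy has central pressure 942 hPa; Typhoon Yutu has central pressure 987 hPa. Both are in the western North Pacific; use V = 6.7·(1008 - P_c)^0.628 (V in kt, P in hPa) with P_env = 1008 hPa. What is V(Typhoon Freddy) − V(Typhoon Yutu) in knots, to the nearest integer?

Typhoon Freddy: ΔP = 66; V ≈ 6.7 × 66^0.628 ≈ 93.06 kt.
Typhoon Yutu: ΔP = 21; V ≈ 6.7 × 21^0.628 ≈ 45.33 kt.
Difference ≈ 93.06 − 45.33 = 47.73 → 48 kt.

48 kt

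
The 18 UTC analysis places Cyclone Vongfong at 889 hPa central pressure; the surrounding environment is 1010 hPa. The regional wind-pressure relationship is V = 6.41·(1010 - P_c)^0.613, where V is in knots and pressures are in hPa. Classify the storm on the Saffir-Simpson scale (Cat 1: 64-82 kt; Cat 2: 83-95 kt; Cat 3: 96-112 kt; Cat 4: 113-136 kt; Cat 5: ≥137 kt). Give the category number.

ΔP = 1010 − 889 = 121 hPa.
V ≈ 6.41 × 121^0.613 = 6.41 × 18.91 ≈ 121 kt.
121 kt falls in the Category 4 band.

4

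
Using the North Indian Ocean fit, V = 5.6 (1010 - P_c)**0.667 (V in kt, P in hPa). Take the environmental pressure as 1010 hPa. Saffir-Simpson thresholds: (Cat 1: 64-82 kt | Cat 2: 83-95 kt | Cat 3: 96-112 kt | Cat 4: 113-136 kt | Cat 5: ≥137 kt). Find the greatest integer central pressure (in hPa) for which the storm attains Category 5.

889 hPa

Category 5 begins at V = 137 kt.
Required ΔP = (137/5.6)^(1/0.667) = 24.464^1.499 ≈ 120.71 hPa.
P_c ≤ 1010 − 120.71 = 889.29, so the highest integer P_c is 889 hPa.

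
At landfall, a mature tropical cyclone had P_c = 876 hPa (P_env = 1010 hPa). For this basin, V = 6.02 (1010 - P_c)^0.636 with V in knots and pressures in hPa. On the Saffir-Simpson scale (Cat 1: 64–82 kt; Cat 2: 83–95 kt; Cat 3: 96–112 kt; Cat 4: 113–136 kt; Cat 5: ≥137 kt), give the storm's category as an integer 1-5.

ΔP = 1010 − 876 = 134 hPa.
V ≈ 6.02 × 134^0.636 = 6.02 × 22.53 ≈ 136 kt.
136 kt falls in the Category 4 band.

4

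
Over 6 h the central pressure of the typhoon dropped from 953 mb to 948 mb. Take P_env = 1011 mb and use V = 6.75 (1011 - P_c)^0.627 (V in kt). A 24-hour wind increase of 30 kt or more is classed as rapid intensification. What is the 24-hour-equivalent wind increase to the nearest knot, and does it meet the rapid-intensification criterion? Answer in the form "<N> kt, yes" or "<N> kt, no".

V₁: ΔP = 58, V ≈ 6.75 × 58^0.627 ≈ 86.09 kt.
V₂: ΔP = 63, V ≈ 6.75 × 63^0.627 ≈ 90.68 kt.
ΔV over 6 h = 4.59 kt → 24 h equivalent = 4.59 × 24/6 ≈ 18.36 kt.
18 kt < 30 kt ⇒ not rapid intensification.

18 kt, no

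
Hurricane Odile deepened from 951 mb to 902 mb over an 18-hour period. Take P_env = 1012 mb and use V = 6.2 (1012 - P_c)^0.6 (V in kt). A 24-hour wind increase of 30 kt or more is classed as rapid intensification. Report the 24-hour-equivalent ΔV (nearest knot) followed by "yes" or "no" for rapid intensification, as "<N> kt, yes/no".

41 kt, yes

V₁: ΔP = 61, V ≈ 6.2 × 61^0.6 ≈ 73.04 kt.
V₂: ΔP = 110, V ≈ 6.2 × 110^0.6 ≈ 104.05 kt.
ΔV over 18 h = 31.01 kt → 24 h equivalent = 31.01 × 24/18 ≈ 41.35 kt.
41 kt ≥ 30 kt ⇒ rapid intensification.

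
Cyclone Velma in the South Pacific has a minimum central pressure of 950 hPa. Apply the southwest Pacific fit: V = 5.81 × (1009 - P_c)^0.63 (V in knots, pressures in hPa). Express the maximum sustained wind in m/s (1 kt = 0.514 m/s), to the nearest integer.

39 m/s

ΔP = 1009 − 950 = 59 hPa.
V ≈ 5.81 × 59^0.63 = 5.81 × 13.051 ≈ 75.825 kt.
75.825 × 0.514 ≈ 38.97 m/s → 39 m/s.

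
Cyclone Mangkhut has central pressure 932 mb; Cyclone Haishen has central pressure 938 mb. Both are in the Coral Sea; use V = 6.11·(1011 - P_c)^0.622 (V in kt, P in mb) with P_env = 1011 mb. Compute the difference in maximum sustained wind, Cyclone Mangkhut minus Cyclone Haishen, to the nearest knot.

Cyclone Mangkhut: ΔP = 79; V ≈ 6.11 × 79^0.622 ≈ 92.55 kt.
Cyclone Haishen: ΔP = 73; V ≈ 6.11 × 73^0.622 ≈ 88.11 kt.
Difference ≈ 92.55 − 88.11 = 4.44 → 4 kt.

4 kt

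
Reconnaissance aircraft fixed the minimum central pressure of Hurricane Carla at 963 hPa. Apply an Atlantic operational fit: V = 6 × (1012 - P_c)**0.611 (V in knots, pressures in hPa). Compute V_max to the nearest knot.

ΔP = 1012 − 963 = 49 hPa.
49^0.611 ≈ 10.782.
V ≈ 6 × 10.782 ≈ 64.7 kt.

65 kt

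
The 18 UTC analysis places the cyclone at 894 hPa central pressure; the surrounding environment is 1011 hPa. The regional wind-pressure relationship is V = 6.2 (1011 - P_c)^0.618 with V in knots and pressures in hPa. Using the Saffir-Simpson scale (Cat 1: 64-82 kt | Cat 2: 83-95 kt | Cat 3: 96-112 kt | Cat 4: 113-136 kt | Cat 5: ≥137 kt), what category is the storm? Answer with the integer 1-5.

4

ΔP = 1011 − 894 = 117 hPa.
V ≈ 6.2 × 117^0.618 = 6.2 × 18.97 ≈ 118 kt.
118 kt falls in the Category 4 band.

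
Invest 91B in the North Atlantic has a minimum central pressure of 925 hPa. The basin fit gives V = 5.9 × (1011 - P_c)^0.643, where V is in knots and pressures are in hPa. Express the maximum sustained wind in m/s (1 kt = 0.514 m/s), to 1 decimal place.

ΔP = 1011 − 925 = 86 hPa.
V ≈ 5.9 × 86^0.643 = 5.9 × 17.534 ≈ 103.451 kt.
103.451 × 0.514 ≈ 53.17 m/s → 53.2 m/s.

53.2 m/s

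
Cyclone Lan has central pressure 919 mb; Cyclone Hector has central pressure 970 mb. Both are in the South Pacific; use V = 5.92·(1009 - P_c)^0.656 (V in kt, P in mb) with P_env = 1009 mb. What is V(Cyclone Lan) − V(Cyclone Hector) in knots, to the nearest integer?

Cyclone Lan: ΔP = 90; V ≈ 5.92 × 90^0.656 ≈ 113.32 kt.
Cyclone Hector: ΔP = 39; V ≈ 5.92 × 39^0.656 ≈ 65.47 kt.
Difference ≈ 113.32 − 65.47 = 47.85 → 48 kt.

48 kt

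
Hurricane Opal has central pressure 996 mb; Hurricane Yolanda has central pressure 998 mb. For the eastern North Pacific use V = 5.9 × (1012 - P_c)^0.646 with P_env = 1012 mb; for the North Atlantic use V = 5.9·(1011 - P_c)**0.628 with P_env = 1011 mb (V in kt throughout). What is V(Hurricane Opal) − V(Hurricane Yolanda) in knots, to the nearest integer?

6 kt

Hurricane Opal: ΔP = 16; V ≈ 5.9 × 16^0.646 ≈ 35.38 kt.
Hurricane Yolanda: ΔP = 13; V ≈ 5.9 × 13^0.628 ≈ 29.54 kt.
Difference ≈ 35.38 − 29.54 = 5.84 → 6 kt.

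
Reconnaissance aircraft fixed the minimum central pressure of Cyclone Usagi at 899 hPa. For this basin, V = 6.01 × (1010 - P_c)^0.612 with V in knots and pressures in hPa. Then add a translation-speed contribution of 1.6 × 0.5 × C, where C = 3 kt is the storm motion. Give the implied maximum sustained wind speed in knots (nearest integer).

110 kt

ΔP = 1010 − 899 = 111 hPa.
111^0.612 ≈ 17.854.
V ≈ 6.01 × 17.854 ≈ 107.3 kt.
Translation term: 1.6 × 0.5 × 3 = 2.4 kt.
Corrected V ≈ 109.7 kt → 110 kt.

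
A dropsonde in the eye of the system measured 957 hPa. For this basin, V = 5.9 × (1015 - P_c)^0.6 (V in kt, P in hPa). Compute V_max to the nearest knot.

67 kt

ΔP = 1015 − 957 = 58 hPa.
58^0.6 ≈ 11.430.
V ≈ 5.9 × 11.430 ≈ 67.4 kt.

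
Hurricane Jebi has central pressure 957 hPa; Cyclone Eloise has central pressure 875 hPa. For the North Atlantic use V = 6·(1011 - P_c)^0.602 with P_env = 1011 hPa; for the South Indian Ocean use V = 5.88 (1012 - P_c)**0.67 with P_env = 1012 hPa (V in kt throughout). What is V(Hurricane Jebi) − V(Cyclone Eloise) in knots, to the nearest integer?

-93 kt

Hurricane Jebi: ΔP = 54; V ≈ 6 × 54^0.602 ≈ 66.23 kt.
Cyclone Eloise: ΔP = 137; V ≈ 5.88 × 137^0.67 ≈ 158.85 kt.
Difference ≈ 66.23 − 158.85 = -92.62 → -93 kt.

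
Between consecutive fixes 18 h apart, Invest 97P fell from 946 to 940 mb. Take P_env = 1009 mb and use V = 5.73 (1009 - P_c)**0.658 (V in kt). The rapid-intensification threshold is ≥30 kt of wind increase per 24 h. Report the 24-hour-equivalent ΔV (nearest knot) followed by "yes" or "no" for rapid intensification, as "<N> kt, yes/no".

7 kt, no

V₁: ΔP = 63, V ≈ 5.73 × 63^0.658 ≈ 87.52 kt.
V₂: ΔP = 69, V ≈ 5.73 × 69^0.658 ≈ 92.92 kt.
ΔV over 18 h = 5.40 kt → 24 h equivalent = 5.40 × 24/18 ≈ 7.20 kt.
7 kt < 30 kt ⇒ not rapid intensification.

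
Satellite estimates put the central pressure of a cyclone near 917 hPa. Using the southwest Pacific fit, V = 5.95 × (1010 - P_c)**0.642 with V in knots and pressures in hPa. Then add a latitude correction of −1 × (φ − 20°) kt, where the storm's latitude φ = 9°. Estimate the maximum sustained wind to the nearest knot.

120 kt

ΔP = 1010 − 917 = 93 hPa.
93^0.642 ≈ 18.355.
V ≈ 5.95 × 18.355 ≈ 109.2 kt.
Latitude correction: −1 × (9 − 20) = 11 kt.
Corrected V ≈ 120.2 kt → 120 kt.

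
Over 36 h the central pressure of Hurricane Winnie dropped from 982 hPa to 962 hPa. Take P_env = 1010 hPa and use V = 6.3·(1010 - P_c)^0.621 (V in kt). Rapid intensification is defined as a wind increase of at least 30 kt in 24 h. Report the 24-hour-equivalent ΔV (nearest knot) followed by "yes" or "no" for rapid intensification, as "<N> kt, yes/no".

V₁: ΔP = 28, V ≈ 6.3 × 28^0.621 ≈ 49.89 kt.
V₂: ΔP = 48, V ≈ 6.3 × 48^0.621 ≈ 69.73 kt.
ΔV over 36 h = 19.84 kt → 24 h equivalent = 19.84 × 24/36 ≈ 13.23 kt.
13 kt < 30 kt ⇒ not rapid intensification.

13 kt, no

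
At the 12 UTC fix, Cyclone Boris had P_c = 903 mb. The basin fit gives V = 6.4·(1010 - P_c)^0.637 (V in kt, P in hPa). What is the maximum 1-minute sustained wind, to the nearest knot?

126 kt

ΔP = 1010 − 903 = 107 mb.
107^0.637 ≈ 19.621.
V ≈ 6.4 × 19.621 ≈ 125.6 kt.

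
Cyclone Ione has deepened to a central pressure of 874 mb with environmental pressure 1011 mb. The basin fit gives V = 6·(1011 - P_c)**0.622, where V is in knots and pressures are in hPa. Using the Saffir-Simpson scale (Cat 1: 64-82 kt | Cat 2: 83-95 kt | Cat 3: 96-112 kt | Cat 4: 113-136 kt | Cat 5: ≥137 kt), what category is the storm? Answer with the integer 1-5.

ΔP = 1011 − 874 = 137 mb.
V ≈ 6 × 137^0.622 = 6 × 21.33 ≈ 128 kt.
128 kt falls in the Category 4 band.

4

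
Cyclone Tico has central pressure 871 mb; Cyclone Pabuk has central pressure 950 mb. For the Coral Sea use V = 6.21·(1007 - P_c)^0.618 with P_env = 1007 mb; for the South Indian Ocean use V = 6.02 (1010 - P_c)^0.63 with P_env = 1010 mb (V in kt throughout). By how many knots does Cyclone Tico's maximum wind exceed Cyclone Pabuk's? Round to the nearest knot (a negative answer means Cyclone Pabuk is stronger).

50 kt

Cyclone Tico: ΔP = 136; V ≈ 6.21 × 136^0.618 ≈ 129.31 kt.
Cyclone Pabuk: ΔP = 60; V ≈ 6.02 × 60^0.63 ≈ 79.40 kt.
Difference ≈ 129.31 − 79.40 = 49.91 → 50 kt.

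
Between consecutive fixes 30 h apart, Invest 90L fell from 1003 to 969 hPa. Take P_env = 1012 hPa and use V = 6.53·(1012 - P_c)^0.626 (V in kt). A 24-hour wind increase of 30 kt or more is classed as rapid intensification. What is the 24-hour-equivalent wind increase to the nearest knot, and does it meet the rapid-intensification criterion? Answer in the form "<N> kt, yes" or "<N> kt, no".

V₁: ΔP = 9, V ≈ 6.53 × 9^0.626 ≈ 25.84 kt.
V₂: ΔP = 43, V ≈ 6.53 × 43^0.626 ≈ 68.78 kt.
ΔV over 30 h = 42.94 kt → 24 h equivalent = 42.94 × 24/30 ≈ 34.35 kt.
34 kt ≥ 30 kt ⇒ rapid intensification.

34 kt, yes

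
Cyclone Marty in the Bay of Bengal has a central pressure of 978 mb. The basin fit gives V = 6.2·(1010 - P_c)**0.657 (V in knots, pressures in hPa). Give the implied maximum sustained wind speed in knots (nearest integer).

ΔP = 1010 − 978 = 32 mb.
32^0.657 ≈ 9.747.
V ≈ 6.2 × 9.747 ≈ 60.4 kt.

60 kt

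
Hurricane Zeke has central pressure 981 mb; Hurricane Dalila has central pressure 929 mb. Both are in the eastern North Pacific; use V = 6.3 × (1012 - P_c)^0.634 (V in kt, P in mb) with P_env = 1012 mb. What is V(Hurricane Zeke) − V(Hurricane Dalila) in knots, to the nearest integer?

-48 kt

Hurricane Zeke: ΔP = 31; V ≈ 6.3 × 31^0.634 ≈ 55.57 kt.
Hurricane Dalila: ΔP = 83; V ≈ 6.3 × 83^0.634 ≈ 103.76 kt.
Difference ≈ 55.57 − 103.76 = -48.19 → -48 kt.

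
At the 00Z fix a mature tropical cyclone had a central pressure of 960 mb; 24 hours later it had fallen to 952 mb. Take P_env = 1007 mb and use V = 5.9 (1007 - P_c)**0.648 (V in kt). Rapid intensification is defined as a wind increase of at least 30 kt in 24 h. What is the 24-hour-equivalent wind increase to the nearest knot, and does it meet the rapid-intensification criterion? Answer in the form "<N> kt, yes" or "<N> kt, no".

V₁: ΔP = 47, V ≈ 5.9 × 47^0.648 ≈ 71.51 kt.
V₂: ΔP = 55, V ≈ 5.9 × 55^0.648 ≈ 79.18 kt.
ΔV over 24 h = 7.67 kt → 24 h equivalent = 7.67 × 24/24 ≈ 7.67 kt.
8 kt < 30 kt ⇒ not rapid intensification.

8 kt, no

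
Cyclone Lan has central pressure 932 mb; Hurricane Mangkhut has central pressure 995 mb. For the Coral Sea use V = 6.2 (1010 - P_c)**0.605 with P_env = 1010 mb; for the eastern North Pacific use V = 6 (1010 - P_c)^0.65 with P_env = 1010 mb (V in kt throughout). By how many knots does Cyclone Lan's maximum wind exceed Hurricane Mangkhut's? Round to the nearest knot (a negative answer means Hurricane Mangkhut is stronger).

Cyclone Lan: ΔP = 78; V ≈ 6.2 × 78^0.605 ≈ 86.52 kt.
Hurricane Mangkhut: ΔP = 15; V ≈ 6 × 15^0.65 ≈ 34.88 kt.
Difference ≈ 86.52 − 34.88 = 51.64 → 52 kt.

52 kt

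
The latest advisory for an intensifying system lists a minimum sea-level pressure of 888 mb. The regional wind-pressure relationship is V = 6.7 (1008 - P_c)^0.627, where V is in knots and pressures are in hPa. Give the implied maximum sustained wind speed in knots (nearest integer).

ΔP = 1008 − 888 = 120 mb.
120^0.627 ≈ 20.121.
V ≈ 6.7 × 20.121 ≈ 134.8 kt.

135 kt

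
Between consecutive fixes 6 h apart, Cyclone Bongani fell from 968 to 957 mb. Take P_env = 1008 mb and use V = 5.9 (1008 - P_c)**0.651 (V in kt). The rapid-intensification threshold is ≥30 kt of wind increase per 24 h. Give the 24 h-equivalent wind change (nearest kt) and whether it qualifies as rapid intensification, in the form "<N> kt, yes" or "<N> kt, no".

45 kt, yes

V₁: ΔP = 40, V ≈ 5.9 × 40^0.651 ≈ 65.13 kt.
V₂: ΔP = 51, V ≈ 5.9 × 51^0.651 ≈ 76.29 kt.
ΔV over 6 h = 11.16 kt → 24 h equivalent = 11.16 × 24/6 ≈ 44.64 kt.
45 kt ≥ 30 kt ⇒ rapid intensification.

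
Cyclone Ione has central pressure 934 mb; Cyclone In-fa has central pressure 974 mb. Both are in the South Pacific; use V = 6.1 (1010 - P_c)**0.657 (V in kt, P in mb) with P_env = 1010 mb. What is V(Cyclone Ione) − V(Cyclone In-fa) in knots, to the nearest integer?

41 kt

Cyclone Ione: ΔP = 76; V ≈ 6.1 × 76^0.657 ≈ 104.96 kt.
Cyclone In-fa: ΔP = 36; V ≈ 6.1 × 36^0.657 ≈ 64.24 kt.
Difference ≈ 104.96 − 64.24 = 40.72 → 41 kt.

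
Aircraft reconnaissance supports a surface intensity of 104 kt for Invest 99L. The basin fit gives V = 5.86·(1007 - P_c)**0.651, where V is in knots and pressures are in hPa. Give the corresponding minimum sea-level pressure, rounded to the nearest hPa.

ΔP = (V / 5.86)^(1/0.651) = (104/5.86)^1.536.
104/5.86 = 17.747; 17.747^1.536 ≈ 82.95 hPa.
P_c = 1007 − 82.95 = 924.05 ≈ 924 hPa.

924 hPa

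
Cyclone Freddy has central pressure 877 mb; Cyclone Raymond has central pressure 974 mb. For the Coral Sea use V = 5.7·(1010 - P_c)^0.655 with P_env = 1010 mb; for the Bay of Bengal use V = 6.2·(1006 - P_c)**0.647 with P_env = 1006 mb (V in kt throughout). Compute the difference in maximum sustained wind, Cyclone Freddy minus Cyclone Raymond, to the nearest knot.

Cyclone Freddy: ΔP = 133; V ≈ 5.7 × 133^0.655 ≈ 140.28 kt.
Cyclone Raymond: ΔP = 32; V ≈ 6.2 × 32^0.647 ≈ 58.37 kt.
Difference ≈ 140.28 − 58.37 = 81.91 → 82 kt.

82 kt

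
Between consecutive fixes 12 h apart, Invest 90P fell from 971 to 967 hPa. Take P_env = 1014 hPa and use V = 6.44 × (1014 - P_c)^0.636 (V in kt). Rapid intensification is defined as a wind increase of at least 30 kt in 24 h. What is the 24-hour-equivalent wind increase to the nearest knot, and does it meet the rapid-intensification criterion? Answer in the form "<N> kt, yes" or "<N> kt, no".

V₁: ΔP = 43, V ≈ 6.44 × 43^0.636 ≈ 70.43 kt.
V₂: ΔP = 47, V ≈ 6.44 × 47^0.636 ≈ 74.53 kt.
ΔV over 12 h = 4.10 kt → 24 h equivalent = 4.10 × 24/12 ≈ 8.20 kt.
8 kt < 30 kt ⇒ not rapid intensification.

8 kt, no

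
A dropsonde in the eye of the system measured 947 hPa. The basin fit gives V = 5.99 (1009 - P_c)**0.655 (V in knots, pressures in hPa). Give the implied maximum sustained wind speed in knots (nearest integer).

89 kt

ΔP = 1009 − 947 = 62 hPa.
62^0.655 ≈ 14.929.
V ≈ 5.99 × 14.929 ≈ 89.4 kt.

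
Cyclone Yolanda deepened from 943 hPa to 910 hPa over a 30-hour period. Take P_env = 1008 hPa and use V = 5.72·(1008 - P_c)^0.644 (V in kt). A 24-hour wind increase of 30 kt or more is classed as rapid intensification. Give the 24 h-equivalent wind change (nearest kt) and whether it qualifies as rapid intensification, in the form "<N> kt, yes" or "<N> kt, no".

20 kt, no

V₁: ΔP = 65, V ≈ 5.72 × 65^0.644 ≈ 84.12 kt.
V₂: ΔP = 98, V ≈ 5.72 × 98^0.644 ≈ 109.58 kt.
ΔV over 30 h = 25.46 kt → 24 h equivalent = 25.46 × 24/30 ≈ 20.37 kt.
20 kt < 30 kt ⇒ not rapid intensification.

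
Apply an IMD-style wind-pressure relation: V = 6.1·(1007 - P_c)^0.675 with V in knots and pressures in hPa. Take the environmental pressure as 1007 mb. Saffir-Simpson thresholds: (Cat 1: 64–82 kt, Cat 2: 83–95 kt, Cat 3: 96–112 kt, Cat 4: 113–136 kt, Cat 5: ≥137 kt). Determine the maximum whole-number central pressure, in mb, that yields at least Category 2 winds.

Category 2 begins at V = 83 kt.
Required ΔP = (83/6.1)^(1/0.675) = 13.607^1.481 ≈ 47.82 mb.
P_c ≤ 1007 − 47.82 = 959.18, so the highest integer P_c is 959 mb.

959 mb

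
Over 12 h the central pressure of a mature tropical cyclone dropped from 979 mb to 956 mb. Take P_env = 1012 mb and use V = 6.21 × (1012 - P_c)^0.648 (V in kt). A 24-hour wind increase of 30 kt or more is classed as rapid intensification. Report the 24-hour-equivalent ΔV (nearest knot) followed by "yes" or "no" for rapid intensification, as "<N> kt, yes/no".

V₁: ΔP = 33, V ≈ 6.21 × 33^0.648 ≈ 59.85 kt.
V₂: ΔP = 56, V ≈ 6.21 × 56^0.648 ≈ 84.32 kt.
ΔV over 12 h = 24.47 kt → 24 h equivalent = 24.47 × 24/12 ≈ 48.94 kt.
49 kt ≥ 30 kt ⇒ rapid intensification.

49 kt, yes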